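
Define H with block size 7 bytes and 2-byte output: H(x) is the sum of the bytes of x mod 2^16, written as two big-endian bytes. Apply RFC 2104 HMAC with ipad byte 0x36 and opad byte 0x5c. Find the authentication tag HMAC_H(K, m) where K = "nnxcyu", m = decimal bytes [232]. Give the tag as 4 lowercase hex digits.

Key "nnxcyu" = 6e 6e 78 63 79 75 is 6 bytes ≤ B = 7; zero-pad to 7 bytes: K' = 6e 6e 78 63 79 75 00.
K' ⊕ ipad = 58 58 4e 55 4f 43 36.  K' ⊕ opad = 32 32 24 3f 25 29 5c.
Inner input = (K'⊕ipad) ∥ m = 58 58 4e 55 4f 43 36 ∥ e8.
Inner hash: sum = 88+88+78+85+79+67+54+232 = 771 → 03 03.
Outer input = (K'⊕opad) ∥ inner = 32 32 24 3f 25 29 5c ∥ 03 03.
Outer hash (tag): sum = 50+50+36+63+37+41+92+3+3 = 375 → 01 77.

0177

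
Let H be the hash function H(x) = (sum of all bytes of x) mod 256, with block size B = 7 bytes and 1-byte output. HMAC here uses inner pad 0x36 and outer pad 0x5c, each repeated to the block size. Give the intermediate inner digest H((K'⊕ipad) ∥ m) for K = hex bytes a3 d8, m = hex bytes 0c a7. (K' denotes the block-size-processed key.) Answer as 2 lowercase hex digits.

44

Key hex bytes a3 d8 is 2 bytes ≤ B = 7; zero-pad to 7 bytes: K' = a3 d8 00 00 00 00 00.
K' ⊕ ipad = 95 ee 36 36 36 36 36.
Inner input = 95 ee 36 36 36 36 36 ∥ 0c a7.
Inner hash: sum = 149+238+54+54+54+54+54+12+167 = 836; mod 256 = 68 → 44.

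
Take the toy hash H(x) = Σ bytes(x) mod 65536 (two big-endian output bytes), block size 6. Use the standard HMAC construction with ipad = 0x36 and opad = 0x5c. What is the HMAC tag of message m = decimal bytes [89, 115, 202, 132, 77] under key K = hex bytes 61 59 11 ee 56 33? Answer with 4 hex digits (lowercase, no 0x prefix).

Key hex bytes 61 59 11 ee 56 33 is exactly B = 6 bytes: K' = 61 59 11 ee 56 33.
K' ⊕ ipad = 57 6f 27 d8 60 05.  K' ⊕ opad = 3d 05 4d b2 0a 6f.
Inner input = (K'⊕ipad) ∥ m = 57 6f 27 d8 60 05 ∥ 59 73 ca 84 4d.
Inner hash: sum = 87+111+39+216+96+5+89+115+202+132+77 = 1169 → 04 91.
Outer input = (K'⊕opad) ∥ inner = 3d 05 4d b2 0a 6f ∥ 04 91.
Outer hash (tag): sum = 61+5+77+178+10+111+4+145 = 591 → 02 4f.

024f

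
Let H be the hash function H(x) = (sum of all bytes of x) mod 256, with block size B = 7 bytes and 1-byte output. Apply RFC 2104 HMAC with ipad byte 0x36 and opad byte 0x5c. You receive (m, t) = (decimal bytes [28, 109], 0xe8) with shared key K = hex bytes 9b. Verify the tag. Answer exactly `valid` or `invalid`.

invalid

Key hex bytes 9b is 1 byte ≤ B = 7; zero-pad to 7 bytes: K' = 9b 00 00 00 00 00 00.
K' ⊕ ipad = ad 36 36 36 36 36 36; K' ⊕ opad = c7 5c 5c 5c 5c 5c 5c.
Inner hash: sum = 173+54+54+54+54+54+54+28+109 = 634; mod 256 = 122 → 7a.
Outer hash (recomputed tag): sum = 199+92+92+92+92+92+92+122 = 873; mod 256 = 105 → 69.
Recomputed tag = 69; claimed = e8 → mismatch.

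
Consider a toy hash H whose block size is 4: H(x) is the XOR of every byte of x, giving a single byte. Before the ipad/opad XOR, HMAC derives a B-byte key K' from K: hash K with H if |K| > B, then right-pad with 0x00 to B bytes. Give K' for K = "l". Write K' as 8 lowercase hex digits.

Key "l" = 6c is 1 byte ≤ B = 4; zero-pad to 4 bytes: K' = 6c 00 00 00.

6c000000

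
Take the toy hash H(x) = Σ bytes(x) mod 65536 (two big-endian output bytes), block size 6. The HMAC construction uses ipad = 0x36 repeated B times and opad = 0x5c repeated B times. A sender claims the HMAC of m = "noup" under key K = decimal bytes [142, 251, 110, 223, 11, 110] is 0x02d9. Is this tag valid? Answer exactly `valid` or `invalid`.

Key decimal bytes [142, 251, 110, 223, 11, 110] = 8e fb 6e df 0b 6e is exactly B = 6 bytes: K' = 8e fb 6e df 0b 6e.
K' ⊕ ipad = b8 cd 58 e9 3d 58; K' ⊕ opad = d2 a7 32 83 57 32.
Inner hash: sum = 184+205+88+233+61+88+110+111+117+112 = 1309 → 05 1d.
Outer hash (recomputed tag): sum = 210+167+50+131+87+50+5+29 = 729 → 02 d9.
Recomputed tag = 02d9; claimed = 02d9 → match.

valid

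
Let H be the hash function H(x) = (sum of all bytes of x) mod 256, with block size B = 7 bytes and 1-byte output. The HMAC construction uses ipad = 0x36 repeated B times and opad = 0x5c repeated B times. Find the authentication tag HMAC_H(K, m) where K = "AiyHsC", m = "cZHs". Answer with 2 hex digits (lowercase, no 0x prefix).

Key "AiyHsC" = 41 69 79 48 73 43 is 6 bytes ≤ B = 7; zero-pad to 7 bytes: K' = 41 69 79 48 73 43 00.
K' ⊕ ipad = 77 5f 4f 7e 45 75 36.  K' ⊕ opad = 1d 35 25 14 2f 1f 5c.
Inner input = (K'⊕ipad) ∥ m = 77 5f 4f 7e 45 75 36 ∥ 63 5a 48 73.
Inner hash: sum = 119+95+79+126+69+117+54+99+90+72+115 = 1035; mod 256 = 11 → 0b.
Outer input = (K'⊕opad) ∥ inner = 1d 35 25 14 2f 1f 5c ∥ 0b.
Outer hash (tag): sum = 29+53+37+20+47+31+92+11 = 320; mod 256 = 64 → 40.

40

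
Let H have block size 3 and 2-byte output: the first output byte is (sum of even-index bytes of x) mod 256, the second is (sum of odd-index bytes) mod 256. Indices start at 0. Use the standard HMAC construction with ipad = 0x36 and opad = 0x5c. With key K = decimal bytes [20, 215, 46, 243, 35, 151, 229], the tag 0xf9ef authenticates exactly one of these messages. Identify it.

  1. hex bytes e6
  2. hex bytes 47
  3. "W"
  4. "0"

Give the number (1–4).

Key decimal bytes [20, 215, 46, 243, 35, 151, 229] = 14 d7 2e f3 23 97 e5 is 7 bytes > B = 3, so hash it first: H(key) = 4a 61, then zero-pad to 3 bytes: K' = 4a 61 00.
K' ⊕ ipad = 7c 57 36; K' ⊕ opad = 16 3d 5c.
m1: inner = H(7c 57 36 e6) = b2 3d; tag = H(16 3d 5c b2 3d) = afef
m2: inner = H(7c 57 36 47) = b2 9e; tag = H(16 3d 5c b2 9e) = 10ef
m3: inner = H(7c 57 36 57) = b2 ae; tag = H(16 3d 5c b2 ae) = 20ef
m4: inner = H(7c 57 36 30) = b2 87; tag = H(16 3d 5c b2 87) = f9ef ← matches

4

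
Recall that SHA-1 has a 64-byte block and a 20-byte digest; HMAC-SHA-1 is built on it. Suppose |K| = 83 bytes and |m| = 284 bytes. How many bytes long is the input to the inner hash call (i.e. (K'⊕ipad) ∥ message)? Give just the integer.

Key is 83 > 64 bytes, so it is hashed to 20 bytes then zero-padded to 64: |K'| = 64.
Inner input = (K'⊕ipad) ∥ m → 64 + 284 = 348 bytes.

348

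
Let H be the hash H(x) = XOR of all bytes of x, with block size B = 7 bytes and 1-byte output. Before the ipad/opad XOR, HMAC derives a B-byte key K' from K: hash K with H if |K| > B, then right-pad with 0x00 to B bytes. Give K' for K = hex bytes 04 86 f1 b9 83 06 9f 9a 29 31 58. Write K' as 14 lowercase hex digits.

|K| = 11 > B = 7, so first hash the key.
H(K): XOR 04⊕86⊕f1⊕b9⊕83⊕06⊕9f⊕9a⊕29⊕31⊕58 = 0a.
Zero-pad H(K) = 0a to 7 bytes: K' = 0a 00 00 00 00 00 00.

0a000000000000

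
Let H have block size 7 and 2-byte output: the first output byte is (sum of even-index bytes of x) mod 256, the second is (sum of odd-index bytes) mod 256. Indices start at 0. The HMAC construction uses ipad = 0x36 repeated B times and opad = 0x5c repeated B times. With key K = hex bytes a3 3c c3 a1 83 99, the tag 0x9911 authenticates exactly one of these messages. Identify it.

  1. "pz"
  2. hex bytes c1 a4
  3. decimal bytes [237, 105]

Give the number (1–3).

Key hex bytes a3 3c c3 a1 83 99 is 6 bytes ≤ B = 7; zero-pad to 7 bytes: K' = a3 3c c3 a1 83 99 00.
K' ⊕ ipad = 95 0a f5 97 b5 af 36; K' ⊕ opad = ff 60 9f fd df c5 5c.
m1: inner = H(95 0a f5 97 b5 af 36 70 7a) = ef c0; tag = H(ff 60 9f fd df c5 5c ef c0) = 9911 ← matches
m2: inner = H(95 0a f5 97 b5 af 36 c1 a4) = 19 11; tag = H(ff 60 9f fd df c5 5c 19 11) = ea3b
m3: inner = H(95 0a f5 97 b5 af 36 ed 69) = de 3d; tag = H(ff 60 9f fd df c5 5c de 3d) = 1600

1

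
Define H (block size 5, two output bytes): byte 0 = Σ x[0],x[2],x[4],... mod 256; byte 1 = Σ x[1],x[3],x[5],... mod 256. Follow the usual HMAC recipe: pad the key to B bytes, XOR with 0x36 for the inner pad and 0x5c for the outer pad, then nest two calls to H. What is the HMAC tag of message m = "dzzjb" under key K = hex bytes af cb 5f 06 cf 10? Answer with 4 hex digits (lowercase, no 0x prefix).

Key hex bytes af cb 5f 06 cf 10 is 6 bytes > B = 5, so hash it first: H(key) = dd e1, then zero-pad to 5 bytes: K' = dd e1 00 00 00.
K' ⊕ ipad = eb d7 36 36 36.  K' ⊕ opad = 81 bd 5c 5c 5c.
Inner input = (K'⊕ipad) ∥ m = eb d7 36 36 36 ∥ 64 7a 7a 6a 62.
Inner hash: even-index sum = 571 mod 256 = 59; odd-index sum = 589 mod 256 = 77 → 3b 4d.
Outer input = (K'⊕opad) ∥ inner = 81 bd 5c 5c 5c ∥ 3b 4d.
Outer hash (tag): even-index sum = 390 mod 256 = 134; odd-index sum = 340 mod 256 = 84 → 86 54.

8654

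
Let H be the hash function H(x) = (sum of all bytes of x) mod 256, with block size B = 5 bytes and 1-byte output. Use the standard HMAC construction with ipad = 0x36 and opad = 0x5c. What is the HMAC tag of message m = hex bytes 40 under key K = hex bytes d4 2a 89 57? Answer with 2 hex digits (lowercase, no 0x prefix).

ce

Key hex bytes d4 2a 89 57 is 4 bytes ≤ B = 5; zero-pad to 5 bytes: K' = d4 2a 89 57 00.
K' ⊕ ipad = e2 1c bf 61 36.  K' ⊕ opad = 88 76 d5 0b 5c.
Inner input = (K'⊕ipad) ∥ m = e2 1c bf 61 36 ∥ 40.
Inner hash: sum = 226+28+191+97+54+64 = 660; mod 256 = 148 → 94.
Outer input = (K'⊕opad) ∥ inner = 88 76 d5 0b 5c ∥ 94.
Outer hash (tag): sum = 136+118+213+11+92+148 = 718; mod 256 = 206 → ce.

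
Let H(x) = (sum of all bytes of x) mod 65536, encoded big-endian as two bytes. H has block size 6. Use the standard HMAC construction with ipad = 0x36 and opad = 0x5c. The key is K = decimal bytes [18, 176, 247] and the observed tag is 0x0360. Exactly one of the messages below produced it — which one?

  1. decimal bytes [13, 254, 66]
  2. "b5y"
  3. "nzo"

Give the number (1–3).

3

Key decimal bytes [18, 176, 247] = 12 b0 f7 is 3 bytes ≤ B = 6; zero-pad to 6 bytes: K' = 12 b0 f7 00 00 00.
K' ⊕ ipad = 24 86 c1 36 36 36; K' ⊕ opad = 4e ec ab 5c 5c 5c.
m1: inner = H(24 86 c1 36 36 36 0d fe 42) = 03 5a; tag = H(4e ec ab 5c 5c 5c 03 5a) = 0356
m2: inner = H(24 86 c1 36 36 36 62 35 79) = 03 1d; tag = H(4e ec ab 5c 5c 5c 03 1d) = 0319
m3: inner = H(24 86 c1 36 36 36 6e 7a 6f) = 03 64; tag = H(4e ec ab 5c 5c 5c 03 64) = 0360 ← matches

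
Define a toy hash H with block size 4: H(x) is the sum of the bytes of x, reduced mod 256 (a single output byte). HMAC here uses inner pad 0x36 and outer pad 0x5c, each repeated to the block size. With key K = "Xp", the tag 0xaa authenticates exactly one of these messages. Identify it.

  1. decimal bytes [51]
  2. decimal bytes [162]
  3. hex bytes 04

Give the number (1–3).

Key "Xp" = 58 70 is 2 bytes ≤ B = 4; zero-pad to 4 bytes: K' = 58 70 00 00.
K' ⊕ ipad = 6e 46 36 36; K' ⊕ opad = 04 2c 5c 5c.
m1: inner = H(6e 46 36 36 33) = 53; tag = H(04 2c 5c 5c 53) = 3b
m2: inner = H(6e 46 36 36 a2) = c2; tag = H(04 2c 5c 5c c2) = aa ← matches
m3: inner = H(6e 46 36 36 04) = 24; tag = H(04 2c 5c 5c 24) = 0c

2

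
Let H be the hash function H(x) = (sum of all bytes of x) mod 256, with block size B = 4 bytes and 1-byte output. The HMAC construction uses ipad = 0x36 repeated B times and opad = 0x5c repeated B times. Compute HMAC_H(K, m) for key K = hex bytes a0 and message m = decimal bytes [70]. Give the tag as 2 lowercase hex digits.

8e

Key hex bytes a0 is 1 byte ≤ B = 4; zero-pad to 4 bytes: K' = a0 00 00 00.
K' ⊕ ipad = 96 36 36 36.  K' ⊕ opad = fc 5c 5c 5c.
Inner input = (K'⊕ipad) ∥ m = 96 36 36 36 ∥ 46.
Inner hash: sum = 150+54+54+54+70 = 382; mod 256 = 126 → 7e.
Outer input = (K'⊕opad) ∥ inner = fc 5c 5c 5c ∥ 7e.
Outer hash (tag): sum = 252+92+92+92+126 = 654; mod 256 = 142 → 8e.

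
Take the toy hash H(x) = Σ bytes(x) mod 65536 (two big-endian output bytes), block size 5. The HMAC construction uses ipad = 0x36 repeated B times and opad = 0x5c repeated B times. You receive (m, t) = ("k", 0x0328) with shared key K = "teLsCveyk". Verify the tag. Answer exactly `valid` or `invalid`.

valid

Key "teLsCveyk" = 74 65 4c 73 43 76 65 79 6b is 9 bytes > B = 5, so hash it first: H(key) = 03 9a, then zero-pad to 5 bytes: K' = 03 9a 00 00 00.
K' ⊕ ipad = 35 ac 36 36 36; K' ⊕ opad = 5f c6 5c 5c 5c.
Inner hash: sum = 53+172+54+54+54+107 = 494 → 01 ee.
Outer hash (recomputed tag): sum = 95+198+92+92+92+1+238 = 808 → 03 28.
Recomputed tag = 0328; claimed = 0328 → match.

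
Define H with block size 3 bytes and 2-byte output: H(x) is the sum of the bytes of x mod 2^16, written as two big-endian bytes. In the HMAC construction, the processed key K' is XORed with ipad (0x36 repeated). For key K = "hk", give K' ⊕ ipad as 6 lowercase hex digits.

Key "hk" = 68 6b is 2 bytes ≤ B = 3; zero-pad to 3 bytes: K' = 68 6b 00.
XOR each byte with 0x36: 68⊕36=5e, 6b⊕36=5d, 00⊕36=36.

5e5d36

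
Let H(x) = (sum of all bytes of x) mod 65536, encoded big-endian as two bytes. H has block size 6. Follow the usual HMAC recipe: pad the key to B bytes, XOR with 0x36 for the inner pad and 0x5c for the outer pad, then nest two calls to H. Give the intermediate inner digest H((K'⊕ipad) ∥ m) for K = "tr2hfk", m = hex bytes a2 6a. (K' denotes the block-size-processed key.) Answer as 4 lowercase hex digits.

02a1

Key "tr2hfk" = 74 72 32 68 66 6b is exactly B = 6 bytes: K' = 74 72 32 68 66 6b.
K' ⊕ ipad = 42 44 04 5e 50 5d.
Inner input = 42 44 04 5e 50 5d ∥ a2 6a.
Inner hash: sum = 66+68+4+94+80+93+162+106 = 673 → 02 a1.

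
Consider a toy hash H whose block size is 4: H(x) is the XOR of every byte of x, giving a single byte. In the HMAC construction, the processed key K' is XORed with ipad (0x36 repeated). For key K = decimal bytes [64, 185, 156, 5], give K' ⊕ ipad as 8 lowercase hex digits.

768faa33

Key decimal bytes [64, 185, 156, 5] = 40 b9 9c 05 is exactly B = 4 bytes: K' = 40 b9 9c 05.
XOR each byte with 0x36: 40⊕36=76, b9⊕36=8f, 9c⊕36=aa, 05⊕36=33.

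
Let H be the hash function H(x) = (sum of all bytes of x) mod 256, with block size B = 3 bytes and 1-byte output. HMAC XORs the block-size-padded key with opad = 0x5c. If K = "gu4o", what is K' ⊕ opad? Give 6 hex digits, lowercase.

235c5c

Key "gu4o" = 67 75 34 6f is 4 bytes > B = 3, so hash it first: H(key) = 7f, then zero-pad to 3 bytes: K' = 7f 00 00.
XOR each byte with 0x5c: 7f⊕5c=23, 00⊕5c=5c, 00⊕5c=5c.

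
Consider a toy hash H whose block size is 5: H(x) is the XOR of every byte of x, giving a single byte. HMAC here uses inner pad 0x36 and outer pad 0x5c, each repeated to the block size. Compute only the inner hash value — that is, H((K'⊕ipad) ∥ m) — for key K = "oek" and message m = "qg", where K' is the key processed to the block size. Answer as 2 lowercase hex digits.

Key "oek" = 6f 65 6b is 3 bytes ≤ B = 5; zero-pad to 5 bytes: K' = 6f 65 6b 00 00.
K' ⊕ ipad = 59 53 5d 36 36.
Inner input = 59 53 5d 36 36 ∥ 71 67.
Inner hash: XOR 59⊕53⊕5d⊕36⊕36⊕71⊕67 = 41.

41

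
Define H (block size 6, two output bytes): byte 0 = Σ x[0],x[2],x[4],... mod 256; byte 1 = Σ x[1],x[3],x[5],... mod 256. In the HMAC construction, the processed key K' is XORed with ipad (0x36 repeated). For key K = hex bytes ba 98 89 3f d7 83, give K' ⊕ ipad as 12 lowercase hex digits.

8caebf09e1b5

Key hex bytes ba 98 89 3f d7 83 is exactly B = 6 bytes: K' = ba 98 89 3f d7 83.
XOR each byte with 0x36: ba⊕36=8c, 98⊕36=ae, 89⊕36=bf, 3f⊕36=09, d7⊕36=e1, 83⊕36=b5.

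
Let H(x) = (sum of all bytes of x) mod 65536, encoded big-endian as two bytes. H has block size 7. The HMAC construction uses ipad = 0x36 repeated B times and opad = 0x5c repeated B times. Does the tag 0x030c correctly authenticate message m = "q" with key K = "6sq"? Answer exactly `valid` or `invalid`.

valid

Key "6sq" = 36 73 71 is 3 bytes ≤ B = 7; zero-pad to 7 bytes: K' = 36 73 71 00 00 00 00.
K' ⊕ ipad = 00 45 47 36 36 36 36; K' ⊕ opad = 6a 2f 2d 5c 5c 5c 5c.
Inner hash: sum = 0+69+71+54+54+54+54+113 = 469 → 01 d5.
Outer hash (recomputed tag): sum = 106+47+45+92+92+92+92+1+213 = 780 → 03 0c.
Recomputed tag = 030c; claimed = 030c → match.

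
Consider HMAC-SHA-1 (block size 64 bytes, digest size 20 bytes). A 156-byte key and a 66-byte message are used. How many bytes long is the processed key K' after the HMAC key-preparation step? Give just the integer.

64

Key is 156 > 64 bytes, so it is hashed to 20 bytes then zero-padded to 64: |K'| = 64.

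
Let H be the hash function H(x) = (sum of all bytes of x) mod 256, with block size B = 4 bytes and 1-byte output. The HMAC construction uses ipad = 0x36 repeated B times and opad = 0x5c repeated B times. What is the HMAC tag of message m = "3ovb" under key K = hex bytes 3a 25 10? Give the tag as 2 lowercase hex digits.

Key hex bytes 3a 25 10 is 3 bytes ≤ B = 4; zero-pad to 4 bytes: K' = 3a 25 10 00.
K' ⊕ ipad = 0c 13 26 36.  K' ⊕ opad = 66 79 4c 5c.
Inner input = (K'⊕ipad) ∥ m = 0c 13 26 36 ∥ 33 6f 76 62.
Inner hash: sum = 12+19+38+54+51+111+118+98 = 501; mod 256 = 245 → f5.
Outer input = (K'⊕opad) ∥ inner = 66 79 4c 5c ∥ f5.
Outer hash (tag): sum = 102+121+76+92+245 = 636; mod 256 = 124 → 7c.

7c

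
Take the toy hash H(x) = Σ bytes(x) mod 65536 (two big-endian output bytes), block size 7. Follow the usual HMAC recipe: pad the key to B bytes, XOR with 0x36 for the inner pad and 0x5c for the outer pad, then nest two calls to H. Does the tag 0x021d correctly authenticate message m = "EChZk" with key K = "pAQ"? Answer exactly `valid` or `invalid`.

invalid

Key "pAQ" = 70 41 51 is 3 bytes ≤ B = 7; zero-pad to 7 bytes: K' = 70 41 51 00 00 00 00.
K' ⊕ ipad = 46 77 67 36 36 36 36; K' ⊕ opad = 2c 1d 0d 5c 5c 5c 5c.
Inner hash: sum = 70+119+103+54+54+54+54+69+67+104+90+107 = 945 → 03 b1.
Outer hash (recomputed tag): sum = 44+29+13+92+92+92+92+3+177 = 634 → 02 7a.
Recomputed tag = 027a; claimed = 021d → mismatch.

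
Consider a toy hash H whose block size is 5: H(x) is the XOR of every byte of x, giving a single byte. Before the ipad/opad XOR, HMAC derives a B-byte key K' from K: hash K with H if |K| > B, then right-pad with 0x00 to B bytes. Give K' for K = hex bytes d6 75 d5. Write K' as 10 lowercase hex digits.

d675d50000

Key hex bytes d6 75 d5 is 3 bytes ≤ B = 5; zero-pad to 5 bytes: K' = d6 75 d5 00 00.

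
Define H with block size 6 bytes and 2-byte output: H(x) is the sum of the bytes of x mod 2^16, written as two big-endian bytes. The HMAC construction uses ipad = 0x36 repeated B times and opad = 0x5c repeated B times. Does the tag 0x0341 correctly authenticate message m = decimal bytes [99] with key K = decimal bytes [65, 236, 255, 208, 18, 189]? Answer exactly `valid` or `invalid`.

Key decimal bytes [65, 236, 255, 208, 18, 189] = 41 ec ff d0 12 bd is exactly B = 6 bytes: K' = 41 ec ff d0 12 bd.
K' ⊕ ipad = 77 da c9 e6 24 8b; K' ⊕ opad = 1d b0 a3 8c 4e e1.
Inner hash: sum = 119+218+201+230+36+139+99 = 1042 → 04 12.
Outer hash (recomputed tag): sum = 29+176+163+140+78+225+4+18 = 833 → 03 41.
Recomputed tag = 0341; claimed = 0341 → match.

valid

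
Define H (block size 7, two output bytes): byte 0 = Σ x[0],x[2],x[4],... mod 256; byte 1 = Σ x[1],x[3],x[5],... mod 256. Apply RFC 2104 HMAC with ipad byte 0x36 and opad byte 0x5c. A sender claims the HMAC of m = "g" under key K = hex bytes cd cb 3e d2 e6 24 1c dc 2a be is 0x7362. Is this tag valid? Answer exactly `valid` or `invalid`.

invalid

Key hex bytes cd cb 3e d2 e6 24 1c dc 2a be is 10 bytes > B = 7, so hash it first: H(key) = 37 5b, then zero-pad to 7 bytes: K' = 37 5b 00 00 00 00 00.
K' ⊕ ipad = 01 6d 36 36 36 36 36; K' ⊕ opad = 6b 07 5c 5c 5c 5c 5c.
Inner hash: even-index sum = 163 mod 256 = 163; odd-index sum = 320 mod 256 = 64 → a3 40.
Outer hash (recomputed tag): even-index sum = 447 mod 256 = 191; odd-index sum = 354 mod 256 = 98 → bf 62.
Recomputed tag = bf62; claimed = 7362 → mismatch.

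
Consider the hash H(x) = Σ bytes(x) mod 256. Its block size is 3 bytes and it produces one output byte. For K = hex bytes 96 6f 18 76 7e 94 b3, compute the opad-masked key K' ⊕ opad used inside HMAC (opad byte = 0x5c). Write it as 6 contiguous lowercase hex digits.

Key hex bytes 96 6f 18 76 7e 94 b3 is 7 bytes > B = 3, so hash it first: H(key) = 58, then zero-pad to 3 bytes: K' = 58 00 00.
XOR each byte with 0x5c: 58⊕5c=04, 00⊕5c=5c, 00⊕5c=5c.

045c5c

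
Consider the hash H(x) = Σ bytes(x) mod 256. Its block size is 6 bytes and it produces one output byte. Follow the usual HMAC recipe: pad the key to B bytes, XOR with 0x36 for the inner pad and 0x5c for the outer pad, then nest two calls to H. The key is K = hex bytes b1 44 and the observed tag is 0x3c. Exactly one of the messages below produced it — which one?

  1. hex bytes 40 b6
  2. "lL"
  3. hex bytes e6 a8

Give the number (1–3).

Key hex bytes b1 44 is 2 bytes ≤ B = 6; zero-pad to 6 bytes: K' = b1 44 00 00 00 00.
K' ⊕ ipad = 87 72 36 36 36 36; K' ⊕ opad = ed 18 5c 5c 5c 5c.
m1: inner = H(87 72 36 36 36 36 40 b6) = c7; tag = H(ed 18 5c 5c 5c 5c c7) = 3c ← matches
m2: inner = H(87 72 36 36 36 36 6c 4c) = 89; tag = H(ed 18 5c 5c 5c 5c 89) = fe
m3: inner = H(87 72 36 36 36 36 e6 a8) = 5f; tag = H(ed 18 5c 5c 5c 5c 5f) = d4

1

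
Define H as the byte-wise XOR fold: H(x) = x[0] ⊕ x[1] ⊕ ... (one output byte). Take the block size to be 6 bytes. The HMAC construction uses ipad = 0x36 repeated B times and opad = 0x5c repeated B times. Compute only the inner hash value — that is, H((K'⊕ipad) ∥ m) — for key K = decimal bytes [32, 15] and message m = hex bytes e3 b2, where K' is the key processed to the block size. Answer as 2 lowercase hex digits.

Key decimal bytes [32, 15] = 20 0f is 2 bytes ≤ B = 6; zero-pad to 6 bytes: K' = 20 0f 00 00 00 00.
K' ⊕ ipad = 16 39 36 36 36 36.
Inner input = 16 39 36 36 36 36 ∥ e3 b2.
Inner hash: XOR 16⊕39⊕36⊕36⊕36⊕36⊕e3⊕b2 = 7e.

7e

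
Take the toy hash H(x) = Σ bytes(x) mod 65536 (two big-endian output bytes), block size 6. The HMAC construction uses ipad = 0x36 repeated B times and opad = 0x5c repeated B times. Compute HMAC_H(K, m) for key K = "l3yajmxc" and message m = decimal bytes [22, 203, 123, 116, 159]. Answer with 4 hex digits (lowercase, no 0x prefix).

Key "l3yajmxc" = 6c 33 79 61 6a 6d 78 63 is 8 bytes > B = 6, so hash it first: H(key) = 03 2b, then zero-pad to 6 bytes: K' = 03 2b 00 00 00 00.
K' ⊕ ipad = 35 1d 36 36 36 36.  K' ⊕ opad = 5f 77 5c 5c 5c 5c.
Inner input = (K'⊕ipad) ∥ m = 35 1d 36 36 36 36 ∥ 16 cb 7b 74 9f.
Inner hash: sum = 53+29+54+54+54+54+22+203+123+116+159 = 921 → 03 99.
Outer input = (K'⊕opad) ∥ inner = 5f 77 5c 5c 5c 5c ∥ 03 99.
Outer hash (tag): sum = 95+119+92+92+92+92+3+153 = 738 → 02 e2.

02e2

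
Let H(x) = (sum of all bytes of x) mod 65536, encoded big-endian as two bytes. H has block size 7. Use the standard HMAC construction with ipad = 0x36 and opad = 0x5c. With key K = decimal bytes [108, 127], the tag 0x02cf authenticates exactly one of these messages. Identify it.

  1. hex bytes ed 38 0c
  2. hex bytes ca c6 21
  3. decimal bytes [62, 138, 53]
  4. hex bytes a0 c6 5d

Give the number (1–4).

3

Key decimal bytes [108, 127] = 6c 7f is 2 bytes ≤ B = 7; zero-pad to 7 bytes: K' = 6c 7f 00 00 00 00 00.
K' ⊕ ipad = 5a 49 36 36 36 36 36; K' ⊕ opad = 30 23 5c 5c 5c 5c 5c.
m1: inner = H(5a 49 36 36 36 36 36 ed 38 0c) = 02 e2; tag = H(30 23 5c 5c 5c 5c 5c 02 e2) = 0303
m2: inner = H(5a 49 36 36 36 36 36 ca c6 21) = 03 62; tag = H(30 23 5c 5c 5c 5c 5c 03 62) = 0284
m3: inner = H(5a 49 36 36 36 36 36 3e 8a 35) = 02 ae; tag = H(30 23 5c 5c 5c 5c 5c 02 ae) = 02cf ← matches
m4: inner = H(5a 49 36 36 36 36 36 a0 c6 5d) = 03 74; tag = H(30 23 5c 5c 5c 5c 5c 03 74) = 0296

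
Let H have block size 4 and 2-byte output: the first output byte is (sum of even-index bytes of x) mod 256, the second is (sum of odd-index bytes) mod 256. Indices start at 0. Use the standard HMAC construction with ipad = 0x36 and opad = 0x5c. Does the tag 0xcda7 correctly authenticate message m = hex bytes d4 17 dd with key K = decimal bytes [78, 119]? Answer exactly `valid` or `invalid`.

invalid

Key decimal bytes [78, 119] = 4e 77 is 2 bytes ≤ B = 4; zero-pad to 4 bytes: K' = 4e 77 00 00.
K' ⊕ ipad = 78 41 36 36; K' ⊕ opad = 12 2b 5c 5c.
Inner hash: even-index sum = 607 mod 256 = 95; odd-index sum = 142 mod 256 = 142 → 5f 8e.
Outer hash (recomputed tag): even-index sum = 205 mod 256 = 205; odd-index sum = 277 mod 256 = 21 → cd 15.
Recomputed tag = cd15; claimed = cda7 → mismatch.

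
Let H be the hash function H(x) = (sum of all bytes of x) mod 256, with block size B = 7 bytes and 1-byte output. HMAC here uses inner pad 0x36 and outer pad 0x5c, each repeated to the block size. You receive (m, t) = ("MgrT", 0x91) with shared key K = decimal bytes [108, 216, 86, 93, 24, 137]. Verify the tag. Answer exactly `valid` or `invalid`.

Key decimal bytes [108, 216, 86, 93, 24, 137] = 6c d8 56 5d 18 89 is 6 bytes ≤ B = 7; zero-pad to 7 bytes: K' = 6c d8 56 5d 18 89 00.
K' ⊕ ipad = 5a ee 60 6b 2e bf 36; K' ⊕ opad = 30 84 0a 01 44 d5 5c.
Inner hash: sum = 90+238+96+107+46+191+54+77+103+114+84 = 1200; mod 256 = 176 → b0.
Outer hash (recomputed tag): sum = 48+132+10+1+68+213+92+176 = 740; mod 256 = 228 → e4.
Recomputed tag = e4; claimed = 91 → mismatch.

invalid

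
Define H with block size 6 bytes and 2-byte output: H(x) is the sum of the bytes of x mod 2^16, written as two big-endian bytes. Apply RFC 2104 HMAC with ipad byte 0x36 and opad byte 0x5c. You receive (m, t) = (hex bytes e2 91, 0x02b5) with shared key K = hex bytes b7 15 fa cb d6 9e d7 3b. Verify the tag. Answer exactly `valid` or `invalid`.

valid

Key hex bytes b7 15 fa cb d6 9e d7 3b is 8 bytes > B = 6, so hash it first: H(key) = 05 17, then zero-pad to 6 bytes: K' = 05 17 00 00 00 00.
K' ⊕ ipad = 33 21 36 36 36 36; K' ⊕ opad = 59 4b 5c 5c 5c 5c.
Inner hash: sum = 51+33+54+54+54+54+226+145 = 671 → 02 9f.
Outer hash (recomputed tag): sum = 89+75+92+92+92+92+2+159 = 693 → 02 b5.
Recomputed tag = 02b5; claimed = 02b5 → match.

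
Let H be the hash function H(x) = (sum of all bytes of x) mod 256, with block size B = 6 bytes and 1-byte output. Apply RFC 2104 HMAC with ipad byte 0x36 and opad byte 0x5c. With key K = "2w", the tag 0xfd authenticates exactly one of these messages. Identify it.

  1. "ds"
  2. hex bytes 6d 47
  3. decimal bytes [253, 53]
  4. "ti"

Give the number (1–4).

Key "2w" = 32 77 is 2 bytes ≤ B = 6; zero-pad to 6 bytes: K' = 32 77 00 00 00 00.
K' ⊕ ipad = 04 41 36 36 36 36; K' ⊕ opad = 6e 2b 5c 5c 5c 5c.
m1: inner = H(04 41 36 36 36 36 64 73) = f4; tag = H(6e 2b 5c 5c 5c 5c f4) = fd ← matches
m2: inner = H(04 41 36 36 36 36 6d 47) = d1; tag = H(6e 2b 5c 5c 5c 5c d1) = da
m3: inner = H(04 41 36 36 36 36 fd 35) = 4f; tag = H(6e 2b 5c 5c 5c 5c 4f) = 58
m4: inner = H(04 41 36 36 36 36 74 69) = fa; tag = H(6e 2b 5c 5c 5c 5c fa) = 03

1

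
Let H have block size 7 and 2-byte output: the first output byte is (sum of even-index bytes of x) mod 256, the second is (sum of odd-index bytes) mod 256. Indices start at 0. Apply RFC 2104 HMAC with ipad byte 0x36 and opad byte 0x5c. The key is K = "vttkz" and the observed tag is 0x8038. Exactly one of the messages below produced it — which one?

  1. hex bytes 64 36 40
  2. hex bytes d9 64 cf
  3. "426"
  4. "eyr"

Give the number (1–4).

Key "vttkz" = 76 74 74 6b 7a is 5 bytes ≤ B = 7; zero-pad to 7 bytes: K' = 76 74 74 6b 7a 00 00.
K' ⊕ ipad = 40 42 42 5d 4c 36 36; K' ⊕ opad = 2a 28 28 37 26 5c 5c.
m1: inner = H(40 42 42 5d 4c 36 36 64 36 40) = 3a 79; tag = H(2a 28 28 37 26 5c 5c 3a 79) = 4df5
m2: inner = H(40 42 42 5d 4c 36 36 d9 64 cf) = 68 7d; tag = H(2a 28 28 37 26 5c 5c 68 7d) = 5123
m3: inner = H(40 42 42 5d 4c 36 36 34 32 36) = 36 3f; tag = H(2a 28 28 37 26 5c 5c 36 3f) = 13f1
m4: inner = H(40 42 42 5d 4c 36 36 65 79 72) = 7d ac; tag = H(2a 28 28 37 26 5c 5c 7d ac) = 8038 ← matches

4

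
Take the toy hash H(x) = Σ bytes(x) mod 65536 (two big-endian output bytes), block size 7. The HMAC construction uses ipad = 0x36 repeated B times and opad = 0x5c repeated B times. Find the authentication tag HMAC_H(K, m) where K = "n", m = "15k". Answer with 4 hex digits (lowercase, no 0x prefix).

Key "n" = 6e is 1 byte ≤ B = 7; zero-pad to 7 bytes: K' = 6e 00 00 00 00 00 00.
K' ⊕ ipad = 58 36 36 36 36 36 36.  K' ⊕ opad = 32 5c 5c 5c 5c 5c 5c.
Inner input = (K'⊕ipad) ∥ m = 58 36 36 36 36 36 36 ∥ 31 35 6b.
Inner hash: sum = 88+54+54+54+54+54+54+49+53+107 = 621 → 02 6d.
Outer input = (K'⊕opad) ∥ inner = 32 5c 5c 5c 5c 5c 5c ∥ 02 6d.
Outer hash (tag): sum = 50+92+92+92+92+92+92+2+109 = 713 → 02 c9.

02c9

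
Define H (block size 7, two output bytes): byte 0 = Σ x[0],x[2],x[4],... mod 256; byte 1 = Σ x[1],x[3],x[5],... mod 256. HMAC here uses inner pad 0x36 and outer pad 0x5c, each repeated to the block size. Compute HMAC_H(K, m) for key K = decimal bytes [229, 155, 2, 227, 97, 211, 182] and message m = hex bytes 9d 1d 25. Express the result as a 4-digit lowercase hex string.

Key decimal bytes [229, 155, 2, 227, 97, 211, 182] = e5 9b 02 e3 61 d3 b6 is exactly B = 7 bytes: K' = e5 9b 02 e3 61 d3 b6.
K' ⊕ ipad = d3 ad 34 d5 57 e5 80.  K' ⊕ opad = b9 c7 5e bf 3d 8f ea.
Inner input = (K'⊕ipad) ∥ m = d3 ad 34 d5 57 e5 80 ∥ 9d 1d 25.
Inner hash: even-index sum = 507 mod 256 = 251; odd-index sum = 809 mod 256 = 41 → fb 29.
Outer input = (K'⊕opad) ∥ inner = b9 c7 5e bf 3d 8f ea ∥ fb 29.
Outer hash (tag): even-index sum = 615 mod 256 = 103; odd-index sum = 784 mod 256 = 16 → 67 10.

6710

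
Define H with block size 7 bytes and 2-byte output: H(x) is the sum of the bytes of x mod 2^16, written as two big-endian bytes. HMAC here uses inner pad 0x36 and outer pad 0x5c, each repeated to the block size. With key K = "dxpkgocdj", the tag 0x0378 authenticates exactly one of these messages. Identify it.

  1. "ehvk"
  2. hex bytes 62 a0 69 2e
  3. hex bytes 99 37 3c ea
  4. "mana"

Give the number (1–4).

4

Key "dxpkgocdj" = 64 78 70 6b 67 6f 63 64 6a is 9 bytes > B = 7, so hash it first: H(key) = 03 be, then zero-pad to 7 bytes: K' = 03 be 00 00 00 00 00.
K' ⊕ ipad = 35 88 36 36 36 36 36; K' ⊕ opad = 5f e2 5c 5c 5c 5c 5c.
m1: inner = H(35 88 36 36 36 36 36 65 68 76 6b) = 03 79; tag = H(5f e2 5c 5c 5c 5c 5c 03 79) = 0389
m2: inner = H(35 88 36 36 36 36 36 62 a0 69 2e) = 03 64; tag = H(5f e2 5c 5c 5c 5c 5c 03 64) = 0374
m3: inner = H(35 88 36 36 36 36 36 99 37 3c ea) = 03 c1; tag = H(5f e2 5c 5c 5c 5c 5c 03 c1) = 03d1
m4: inner = H(35 88 36 36 36 36 36 6d 61 6e 61) = 03 68; tag = H(5f e2 5c 5c 5c 5c 5c 03 68) = 0378 ← matches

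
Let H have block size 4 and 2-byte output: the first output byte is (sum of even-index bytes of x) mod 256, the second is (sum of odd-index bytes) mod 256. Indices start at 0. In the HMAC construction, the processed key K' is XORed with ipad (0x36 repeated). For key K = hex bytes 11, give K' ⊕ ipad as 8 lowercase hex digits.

27363636

Key hex bytes 11 is 1 byte ≤ B = 4; zero-pad to 4 bytes: K' = 11 00 00 00.
XOR each byte with 0x36: 11⊕36=27, 00⊕36=36, 00⊕36=36, 00⊕36=36.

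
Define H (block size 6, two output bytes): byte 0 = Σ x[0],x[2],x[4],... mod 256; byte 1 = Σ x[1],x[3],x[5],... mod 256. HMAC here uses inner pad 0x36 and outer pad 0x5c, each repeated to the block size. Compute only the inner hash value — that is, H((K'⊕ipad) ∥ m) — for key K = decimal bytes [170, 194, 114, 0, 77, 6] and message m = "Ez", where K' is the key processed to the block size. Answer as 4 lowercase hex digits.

Key decimal bytes [170, 194, 114, 0, 77, 6] = aa c2 72 00 4d 06 is exactly B = 6 bytes: K' = aa c2 72 00 4d 06.
K' ⊕ ipad = 9c f4 44 36 7b 30.
Inner input = 9c f4 44 36 7b 30 ∥ 45 7a.
Inner hash: even-index sum = 416 mod 256 = 160; odd-index sum = 468 mod 256 = 212 → a0 d4.

a0d4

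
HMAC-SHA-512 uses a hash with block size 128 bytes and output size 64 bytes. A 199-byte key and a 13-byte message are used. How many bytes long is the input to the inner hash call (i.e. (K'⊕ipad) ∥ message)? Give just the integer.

141

Key is 199 > 128 bytes, so it is hashed to 64 bytes then zero-padded to 128: |K'| = 128.
Inner input = (K'⊕ipad) ∥ m → 128 + 13 = 141 bytes.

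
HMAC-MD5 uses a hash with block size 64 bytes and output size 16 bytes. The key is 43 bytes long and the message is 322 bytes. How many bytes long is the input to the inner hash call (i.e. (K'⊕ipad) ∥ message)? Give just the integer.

Key is 43 ≤ 64 bytes, zero-padded: |K'| = 64.
Inner input = (K'⊕ipad) ∥ m → 64 + 322 = 386 bytes.

386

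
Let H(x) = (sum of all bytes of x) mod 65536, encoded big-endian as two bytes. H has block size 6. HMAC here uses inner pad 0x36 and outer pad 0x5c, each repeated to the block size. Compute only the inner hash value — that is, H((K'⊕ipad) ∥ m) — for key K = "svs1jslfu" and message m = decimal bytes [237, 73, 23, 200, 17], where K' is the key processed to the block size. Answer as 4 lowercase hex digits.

03ba

Key "svs1jslfu" = 73 76 73 31 6a 73 6c 66 75 is 9 bytes > B = 6, so hash it first: H(key) = 03 b1, then zero-pad to 6 bytes: K' = 03 b1 00 00 00 00.
K' ⊕ ipad = 35 87 36 36 36 36.
Inner input = 35 87 36 36 36 36 ∥ ed 49 17 c8 11.
Inner hash: sum = 53+135+54+54+54+54+237+73+23+200+17 = 954 → 03 ba.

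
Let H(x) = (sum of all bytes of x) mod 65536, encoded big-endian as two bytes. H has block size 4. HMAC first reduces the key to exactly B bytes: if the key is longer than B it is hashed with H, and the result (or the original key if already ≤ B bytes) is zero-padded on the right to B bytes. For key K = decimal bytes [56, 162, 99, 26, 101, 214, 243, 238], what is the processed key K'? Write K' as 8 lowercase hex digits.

|K| = 8 > B = 4, so first hash the key.
H(K): sum = 56+162+99+26+101+214+243+238 = 1139 → 04 73.
Zero-pad H(K) = 04 73 to 4 bytes: K' = 04 73 00 00.

04730000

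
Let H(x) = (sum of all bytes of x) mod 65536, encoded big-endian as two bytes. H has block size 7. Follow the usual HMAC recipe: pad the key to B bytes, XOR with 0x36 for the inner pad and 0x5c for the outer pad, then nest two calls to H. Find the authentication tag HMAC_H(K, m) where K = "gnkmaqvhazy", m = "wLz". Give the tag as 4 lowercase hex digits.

Key "gnkmaqvhazy" = 67 6e 6b 6d 61 71 76 68 61 7a 79 is 11 bytes > B = 7, so hash it first: H(key) = 04 b1, then zero-pad to 7 bytes: K' = 04 b1 00 00 00 00 00.
K' ⊕ ipad = 32 87 36 36 36 36 36.  K' ⊕ opad = 58 ed 5c 5c 5c 5c 5c.
Inner input = (K'⊕ipad) ∥ m = 32 87 36 36 36 36 36 ∥ 77 4c 7a.
Inner hash: sum = 50+135+54+54+54+54+54+119+76+122 = 772 → 03 04.
Outer input = (K'⊕opad) ∥ inner = 58 ed 5c 5c 5c 5c 5c ∥ 03 04.
Outer hash (tag): sum = 88+237+92+92+92+92+92+3+4 = 792 → 03 18.

0318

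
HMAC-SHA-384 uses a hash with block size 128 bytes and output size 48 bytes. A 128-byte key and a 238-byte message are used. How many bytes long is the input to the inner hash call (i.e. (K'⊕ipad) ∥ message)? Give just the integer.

366

Key is 128 ≤ 128 bytes, zero-padded: |K'| = 128.
Inner input = (K'⊕ipad) ∥ m → 128 + 238 = 366 bytes.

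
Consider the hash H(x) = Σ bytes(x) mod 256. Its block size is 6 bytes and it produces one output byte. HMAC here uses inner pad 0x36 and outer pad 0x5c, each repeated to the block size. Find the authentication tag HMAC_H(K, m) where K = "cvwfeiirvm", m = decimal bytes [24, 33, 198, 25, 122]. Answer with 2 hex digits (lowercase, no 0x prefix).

Key "cvwfeiirvm" = 63 76 77 66 65 69 69 72 76 6d is 10 bytes > B = 6, so hash it first: H(key) = 42, then zero-pad to 6 bytes: K' = 42 00 00 00 00 00.
K' ⊕ ipad = 74 36 36 36 36 36.  K' ⊕ opad = 1e 5c 5c 5c 5c 5c.
Inner input = (K'⊕ipad) ∥ m = 74 36 36 36 36 36 ∥ 18 21 c6 19 7a.
Inner hash: sum = 116+54+54+54+54+54+24+33+198+25+122 = 788; mod 256 = 20 → 14.
Outer input = (K'⊕opad) ∥ inner = 1e 5c 5c 5c 5c 5c ∥ 14.
Outer hash (tag): sum = 30+92+92+92+92+92+20 = 510; mod 256 = 254 → fe.

fe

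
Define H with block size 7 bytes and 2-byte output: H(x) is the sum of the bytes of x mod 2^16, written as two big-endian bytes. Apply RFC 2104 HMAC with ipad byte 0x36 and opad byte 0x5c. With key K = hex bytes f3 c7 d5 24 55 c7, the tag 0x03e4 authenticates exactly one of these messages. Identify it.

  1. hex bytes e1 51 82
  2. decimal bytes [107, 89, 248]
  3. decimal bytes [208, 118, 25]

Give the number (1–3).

Key hex bytes f3 c7 d5 24 55 c7 is 6 bytes ≤ B = 7; zero-pad to 7 bytes: K' = f3 c7 d5 24 55 c7 00.
K' ⊕ ipad = c5 f1 e3 12 63 f1 36; K' ⊕ opad = af 9b 89 78 09 9b 5c.
m1: inner = H(c5 f1 e3 12 63 f1 36 e1 51 82) = 05 e9; tag = H(af 9b 89 78 09 9b 5c 05 e9) = 0439
m2: inner = H(c5 f1 e3 12 63 f1 36 6b 59 f8) = 05 f1; tag = H(af 9b 89 78 09 9b 5c 05 f1) = 0441
m3: inner = H(c5 f1 e3 12 63 f1 36 d0 76 19) = 05 94; tag = H(af 9b 89 78 09 9b 5c 05 94) = 03e4 ← matches

3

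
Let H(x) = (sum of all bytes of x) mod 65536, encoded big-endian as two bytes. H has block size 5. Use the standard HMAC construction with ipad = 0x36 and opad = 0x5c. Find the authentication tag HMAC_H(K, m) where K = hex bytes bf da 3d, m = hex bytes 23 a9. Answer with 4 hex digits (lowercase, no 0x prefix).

033c

Key hex bytes bf da 3d is 3 bytes ≤ B = 5; zero-pad to 5 bytes: K' = bf da 3d 00 00.
K' ⊕ ipad = 89 ec 0b 36 36.  K' ⊕ opad = e3 86 61 5c 5c.
Inner input = (K'⊕ipad) ∥ m = 89 ec 0b 36 36 ∥ 23 a9.
Inner hash: sum = 137+236+11+54+54+35+169 = 696 → 02 b8.
Outer input = (K'⊕opad) ∥ inner = e3 86 61 5c 5c ∥ 02 b8.
Outer hash (tag): sum = 227+134+97+92+92+2+184 = 828 → 03 3c.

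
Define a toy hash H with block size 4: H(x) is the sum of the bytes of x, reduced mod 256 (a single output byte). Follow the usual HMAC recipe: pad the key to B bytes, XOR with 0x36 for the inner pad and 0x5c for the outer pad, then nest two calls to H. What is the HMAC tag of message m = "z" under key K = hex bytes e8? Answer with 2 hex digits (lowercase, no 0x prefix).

Key hex bytes e8 is 1 byte ≤ B = 4; zero-pad to 4 bytes: K' = e8 00 00 00.
K' ⊕ ipad = de 36 36 36.  K' ⊕ opad = b4 5c 5c 5c.
Inner input = (K'⊕ipad) ∥ m = de 36 36 36 ∥ 7a.
Inner hash: sum = 222+54+54+54+122 = 506; mod 256 = 250 → fa.
Outer input = (K'⊕opad) ∥ inner = b4 5c 5c 5c ∥ fa.
Outer hash (tag): sum = 180+92+92+92+250 = 706; mod 256 = 194 → c2.

c2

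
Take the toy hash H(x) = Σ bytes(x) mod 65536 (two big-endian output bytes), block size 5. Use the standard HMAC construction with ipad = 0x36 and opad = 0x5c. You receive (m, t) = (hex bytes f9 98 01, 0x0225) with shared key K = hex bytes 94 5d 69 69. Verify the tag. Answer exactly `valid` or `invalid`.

valid

Key hex bytes 94 5d 69 69 is 4 bytes ≤ B = 5; zero-pad to 5 bytes: K' = 94 5d 69 69 00.
K' ⊕ ipad = a2 6b 5f 5f 36; K' ⊕ opad = c8 01 35 35 5c.
Inner hash: sum = 162+107+95+95+54+249+152+1 = 915 → 03 93.
Outer hash (recomputed tag): sum = 200+1+53+53+92+3+147 = 549 → 02 25.
Recomputed tag = 0225; claimed = 0225 → match.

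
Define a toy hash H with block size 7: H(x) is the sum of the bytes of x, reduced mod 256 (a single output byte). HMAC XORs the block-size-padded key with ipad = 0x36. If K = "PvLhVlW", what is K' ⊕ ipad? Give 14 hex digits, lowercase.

Key "PvLhVlW" = 50 76 4c 68 56 6c 57 is exactly B = 7 bytes: K' = 50 76 4c 68 56 6c 57.
XOR each byte with 0x36: 50⊕36=66, 76⊕36=40, 4c⊕36=7a, 68⊕36=5e, 56⊕36=60, 6c⊕36=5a, 57⊕36=61.

66407a5e605a61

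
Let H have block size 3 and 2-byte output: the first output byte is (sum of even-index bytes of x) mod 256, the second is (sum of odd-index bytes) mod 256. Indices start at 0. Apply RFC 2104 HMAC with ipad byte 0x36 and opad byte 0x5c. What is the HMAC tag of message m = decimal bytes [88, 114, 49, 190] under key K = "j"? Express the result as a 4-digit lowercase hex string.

Key "j" = 6a is 1 byte ≤ B = 3; zero-pad to 3 bytes: K' = 6a 00 00.
K' ⊕ ipad = 5c 36 36.  K' ⊕ opad = 36 5c 5c.
Inner input = (K'⊕ipad) ∥ m = 5c 36 36 ∥ 58 72 31 be.
Inner hash: even-index sum = 450 mod 256 = 194; odd-index sum = 191 mod 256 = 191 → c2 bf.
Outer input = (K'⊕opad) ∥ inner = 36 5c 5c ∥ c2 bf.
Outer hash (tag): even-index sum = 337 mod 256 = 81; odd-index sum = 286 mod 256 = 30 → 51 1e.

511e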